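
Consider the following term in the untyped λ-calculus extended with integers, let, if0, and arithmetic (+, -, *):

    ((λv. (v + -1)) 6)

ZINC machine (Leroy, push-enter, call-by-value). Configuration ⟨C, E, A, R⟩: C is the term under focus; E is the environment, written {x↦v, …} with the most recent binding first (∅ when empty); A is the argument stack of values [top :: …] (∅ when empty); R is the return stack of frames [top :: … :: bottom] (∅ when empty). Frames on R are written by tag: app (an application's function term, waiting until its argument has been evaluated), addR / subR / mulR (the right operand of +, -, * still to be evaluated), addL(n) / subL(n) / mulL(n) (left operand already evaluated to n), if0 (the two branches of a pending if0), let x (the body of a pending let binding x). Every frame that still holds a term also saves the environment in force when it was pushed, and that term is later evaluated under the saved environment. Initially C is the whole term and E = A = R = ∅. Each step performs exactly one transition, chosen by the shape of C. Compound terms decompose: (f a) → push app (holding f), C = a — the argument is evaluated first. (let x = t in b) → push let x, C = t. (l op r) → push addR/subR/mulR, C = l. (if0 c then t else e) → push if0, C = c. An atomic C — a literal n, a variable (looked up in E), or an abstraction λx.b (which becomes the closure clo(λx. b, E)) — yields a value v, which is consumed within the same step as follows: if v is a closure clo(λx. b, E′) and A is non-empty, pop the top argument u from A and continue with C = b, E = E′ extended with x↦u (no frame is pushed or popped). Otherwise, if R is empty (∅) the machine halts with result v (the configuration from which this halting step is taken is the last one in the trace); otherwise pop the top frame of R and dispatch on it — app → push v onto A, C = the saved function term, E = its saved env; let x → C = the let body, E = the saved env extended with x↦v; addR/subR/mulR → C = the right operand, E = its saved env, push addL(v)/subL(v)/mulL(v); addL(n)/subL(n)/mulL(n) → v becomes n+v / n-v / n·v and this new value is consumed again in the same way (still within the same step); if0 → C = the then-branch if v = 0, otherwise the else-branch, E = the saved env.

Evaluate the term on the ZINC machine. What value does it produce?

[0] [C=((λv. (v + -1)) 6) | E=∅ | A=∅ | R=∅]
[1] [C=6 | E=∅ | A=∅ | R=[app]]
[2] [C=(λv. (v + -1)) | E=∅ | A=[6] | R=∅]
[3] [C=(v + -1) | E={v↦6} | A=∅ | R=∅]
[4] [C=v | E={v↦6} | A=∅ | R=[addR]]
[5] [C=-1 | E={v↦6} | A=∅ | R=[addL(6)]]
→ final value 5

Answer: 5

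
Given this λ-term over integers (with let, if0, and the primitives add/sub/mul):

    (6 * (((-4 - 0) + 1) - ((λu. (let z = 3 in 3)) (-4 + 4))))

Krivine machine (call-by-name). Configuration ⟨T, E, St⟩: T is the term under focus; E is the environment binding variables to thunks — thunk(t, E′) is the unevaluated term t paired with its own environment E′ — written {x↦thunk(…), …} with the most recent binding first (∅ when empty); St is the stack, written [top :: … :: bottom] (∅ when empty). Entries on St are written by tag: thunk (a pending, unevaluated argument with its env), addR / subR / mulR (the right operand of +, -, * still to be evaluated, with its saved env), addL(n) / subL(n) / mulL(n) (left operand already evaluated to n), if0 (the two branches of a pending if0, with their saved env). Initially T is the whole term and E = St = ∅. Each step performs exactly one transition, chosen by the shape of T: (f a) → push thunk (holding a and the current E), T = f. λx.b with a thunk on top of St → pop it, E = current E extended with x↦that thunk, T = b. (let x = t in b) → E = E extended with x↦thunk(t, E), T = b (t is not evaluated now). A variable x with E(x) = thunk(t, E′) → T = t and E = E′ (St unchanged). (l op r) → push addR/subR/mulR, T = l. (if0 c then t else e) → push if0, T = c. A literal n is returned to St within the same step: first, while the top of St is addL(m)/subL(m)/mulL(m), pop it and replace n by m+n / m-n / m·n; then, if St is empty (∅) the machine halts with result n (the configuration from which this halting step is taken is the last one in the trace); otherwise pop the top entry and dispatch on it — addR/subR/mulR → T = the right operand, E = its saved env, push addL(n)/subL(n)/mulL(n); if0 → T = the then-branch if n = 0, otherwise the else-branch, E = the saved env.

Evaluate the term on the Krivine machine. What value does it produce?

t=0: <T=(6 * (((-4 - 0) + 1) - ((λu. (let z = 3 in 3)) (-4 + 4)))), E=∅, St=∅>
t=1: <T=6, E=∅, St=[mulR]>
t=2: <T=(((-4 - 0) + 1) - ((λu. (let z = 3 in 3)) (-4 + 4))), E=∅, St=[mulL(6)]>
t=3: <T=((-4 - 0) + 1), E=∅, St=[subR :: mulL(6)]>
t=4: <T=(-4 - 0), E=∅, St=[addR :: subR :: mulL(6)]>
t=5: <T=-4, E=∅, St=[subR :: addR :: subR :: mulL(6)]>
t=6: <T=0, E=∅, St=[subL(-4) :: addR :: subR :: mulL(6)]>
t=7: <T=1, E=∅, St=[addL(-4) :: subR :: mulL(6)]>
t=8: <T=((λu. (let z = 3 in 3)) (-4 + 4)), E=∅, St=[subL(-3) :: mulL(6)]>
t=9: <T=(λu. (let z = 3 in 3)), E=∅, St=[thunk :: subL(-3) :: mulL(6)]>
t=10: <T=(let z = 3 in 3), E={u↦thunk((-4 + 4), ∅)}, St=[subL(-3) :: mulL(6)]>
t=11: <T=3, E={z↦thunk(3, {u↦thunk((-4 + 4), ∅)}), u↦thunk((-4 + 4), ∅)}, St=[subL(-3) :: mulL(6)]>
→ final value -36

Answer: -36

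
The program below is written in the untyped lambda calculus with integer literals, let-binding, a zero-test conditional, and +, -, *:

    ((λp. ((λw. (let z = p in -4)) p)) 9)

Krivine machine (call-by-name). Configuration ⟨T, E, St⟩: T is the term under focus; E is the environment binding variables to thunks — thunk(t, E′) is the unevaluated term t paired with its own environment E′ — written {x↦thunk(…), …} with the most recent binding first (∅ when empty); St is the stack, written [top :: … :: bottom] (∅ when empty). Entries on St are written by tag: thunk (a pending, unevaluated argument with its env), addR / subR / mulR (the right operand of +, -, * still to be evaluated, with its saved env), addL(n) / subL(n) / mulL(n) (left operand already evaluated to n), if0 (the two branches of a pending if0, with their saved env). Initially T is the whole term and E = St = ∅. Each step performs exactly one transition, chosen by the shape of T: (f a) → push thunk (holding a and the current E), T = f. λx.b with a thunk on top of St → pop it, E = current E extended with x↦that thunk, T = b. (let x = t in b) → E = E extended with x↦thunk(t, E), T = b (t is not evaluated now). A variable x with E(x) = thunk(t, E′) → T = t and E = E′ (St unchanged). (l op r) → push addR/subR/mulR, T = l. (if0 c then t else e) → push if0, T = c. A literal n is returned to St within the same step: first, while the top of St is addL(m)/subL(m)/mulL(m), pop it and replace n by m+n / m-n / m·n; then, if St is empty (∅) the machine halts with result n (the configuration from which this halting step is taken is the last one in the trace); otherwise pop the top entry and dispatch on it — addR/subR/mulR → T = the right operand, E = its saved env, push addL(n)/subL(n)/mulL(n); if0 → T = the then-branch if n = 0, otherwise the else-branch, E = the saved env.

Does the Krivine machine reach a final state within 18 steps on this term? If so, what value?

[0] <T=((λp. ((λw. (let z = p in -4)) p)) 9), E=∅, St=∅>
[1] <T=(λp. ((λw. (let z = p in -4)) p)), E=∅, St=[thunk]>
[2] <T=((λw. (let z = p in -4)) p), E={p↦thunk(9, ∅)}, St=∅>
[3] <T=(λw. (let z = p in -4)), E={p↦thunk(9, ∅)}, St=[thunk]>
[4] <T=(let z = p in -4), E={w↦thunk(p, {p↦thunk(9, ∅)}), p↦thunk(9, ∅)}, St=∅>
[5] <T=-4, E={z↦thunk(p, {w↦thunk(p, {p↦thunk(9, ∅)}), p↦thunk(9, ∅)}), w↦thunk(p, {p↦thunk(9, ∅)}), p↦thunk(9, ∅)}, St=∅>
→ final value -4

Answer: -4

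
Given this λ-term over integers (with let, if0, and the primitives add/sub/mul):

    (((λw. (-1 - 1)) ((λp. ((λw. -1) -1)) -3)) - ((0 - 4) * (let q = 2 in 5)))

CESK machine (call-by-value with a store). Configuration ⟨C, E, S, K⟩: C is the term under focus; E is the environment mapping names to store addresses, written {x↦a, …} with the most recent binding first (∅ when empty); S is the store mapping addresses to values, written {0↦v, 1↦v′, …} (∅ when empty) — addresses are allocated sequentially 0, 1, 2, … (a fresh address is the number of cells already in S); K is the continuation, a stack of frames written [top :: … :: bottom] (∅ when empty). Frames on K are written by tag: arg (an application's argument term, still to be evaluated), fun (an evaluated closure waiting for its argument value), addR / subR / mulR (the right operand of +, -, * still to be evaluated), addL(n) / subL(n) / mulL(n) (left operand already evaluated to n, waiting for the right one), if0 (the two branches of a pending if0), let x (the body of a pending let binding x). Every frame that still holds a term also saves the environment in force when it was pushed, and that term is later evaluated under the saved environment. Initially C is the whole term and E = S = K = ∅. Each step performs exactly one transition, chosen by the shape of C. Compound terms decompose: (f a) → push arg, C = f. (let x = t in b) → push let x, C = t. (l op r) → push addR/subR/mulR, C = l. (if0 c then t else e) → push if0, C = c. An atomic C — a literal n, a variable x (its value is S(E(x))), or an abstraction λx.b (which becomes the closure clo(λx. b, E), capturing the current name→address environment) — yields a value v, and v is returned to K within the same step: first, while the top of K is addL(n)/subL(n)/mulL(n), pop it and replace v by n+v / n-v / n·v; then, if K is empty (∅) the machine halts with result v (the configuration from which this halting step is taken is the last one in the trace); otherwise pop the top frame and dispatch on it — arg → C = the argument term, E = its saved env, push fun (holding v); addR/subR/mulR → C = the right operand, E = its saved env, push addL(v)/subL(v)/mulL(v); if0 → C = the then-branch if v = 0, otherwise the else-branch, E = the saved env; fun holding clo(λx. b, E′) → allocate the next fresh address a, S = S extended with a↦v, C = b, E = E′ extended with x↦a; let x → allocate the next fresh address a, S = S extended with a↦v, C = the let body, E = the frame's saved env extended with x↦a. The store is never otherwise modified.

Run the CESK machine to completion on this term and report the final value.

Answer: 18

Machine steps:
t=0: [C=(((λw. (-1 - 1)) ((λp. ((λw. -1) -1)) -3)) - ((0 - 4) * (let q = 2 in 5))) | E=∅ | S=∅ | K=∅]
t=1: [C=((λw. (-1 - 1)) ((λp. ((λw. -1) -1)) -3)) | E=∅ | S=∅ | K=[subR]]
t=2: [C=(λw. (-1 - 1)) | E=∅ | S=∅ | K=[arg :: subR]]
t=3: [C=((λp. ((λw. -1) -1)) -3) | E=∅ | S=∅ | K=[fun :: subR]]
t=4: [C=(λp. ((λw. -1) -1)) | E=∅ | S=∅ | K=[arg :: fun :: subR]]
t=5: [C=-3 | E=∅ | S=∅ | K=[fun :: fun :: subR]]
t=6: [C=((λw. -1) -1) | E={p↦0} | S={0↦-3} | K=[fun :: subR]]
t=7: [C=(λw. -1) | E={p↦0} | S={0↦-3} | K=[arg :: fun :: subR]]
t=8: [C=-1 | E={p↦0} | S={0↦-3} | K=[fun :: fun :: subR]]
t=9: [C=-1 | E={w↦1, p↦0} | S={0↦-3, 1↦-1} | K=[fun :: subR]]
t=10: [C=(-1 - 1) | E={w↦2} | S={0↦-3, 1↦-1, 2↦-1} | K=[subR]]
t=11: [C=-1 | E={w↦2} | S={0↦-3, 1↦-1, 2↦-1} | K=[subR :: subR]]
t=12: [C=1 | E={w↦2} | S={0↦-3, 1↦-1, 2↦-1} | K=[subL(-1) :: subR]]
t=13: [C=((0 - 4) * (let q = 2 in 5)) | E=∅ | S={0↦-3, 1↦-1, 2↦-1} | K=[subL(-2)]]
t=14: [C=(0 - 4) | E=∅ | S={0↦-3, 1↦-1, 2↦-1} | K=[mulR :: subL(-2)]]
t=15: [C=0 | E=∅ | S={0↦-3, 1↦-1, 2↦-1} | K=[subR :: mulR :: subL(-2)]]
t=16: [C=4 | E=∅ | S={0↦-3, 1↦-1, 2↦-1} | K=[subL(0) :: mulR :: subL(-2)]]
t=17: [C=(let q = 2 in 5) | E=∅ | S={0↦-3, 1↦-1, 2↦-1} | K=[mulL(-4) :: subL(-2)]]
t=18: [C=2 | E=∅ | S={0↦-3, 1↦-1, 2↦-1} | K=[let q :: mulL(-4) :: subL(-2)]]
t=19: [C=5 | E={q↦3} | S={0↦-3, 1↦-1, 2↦-1, 3↦2} | K=[mulL(-4) :: subL(-2)]]
→ final value 18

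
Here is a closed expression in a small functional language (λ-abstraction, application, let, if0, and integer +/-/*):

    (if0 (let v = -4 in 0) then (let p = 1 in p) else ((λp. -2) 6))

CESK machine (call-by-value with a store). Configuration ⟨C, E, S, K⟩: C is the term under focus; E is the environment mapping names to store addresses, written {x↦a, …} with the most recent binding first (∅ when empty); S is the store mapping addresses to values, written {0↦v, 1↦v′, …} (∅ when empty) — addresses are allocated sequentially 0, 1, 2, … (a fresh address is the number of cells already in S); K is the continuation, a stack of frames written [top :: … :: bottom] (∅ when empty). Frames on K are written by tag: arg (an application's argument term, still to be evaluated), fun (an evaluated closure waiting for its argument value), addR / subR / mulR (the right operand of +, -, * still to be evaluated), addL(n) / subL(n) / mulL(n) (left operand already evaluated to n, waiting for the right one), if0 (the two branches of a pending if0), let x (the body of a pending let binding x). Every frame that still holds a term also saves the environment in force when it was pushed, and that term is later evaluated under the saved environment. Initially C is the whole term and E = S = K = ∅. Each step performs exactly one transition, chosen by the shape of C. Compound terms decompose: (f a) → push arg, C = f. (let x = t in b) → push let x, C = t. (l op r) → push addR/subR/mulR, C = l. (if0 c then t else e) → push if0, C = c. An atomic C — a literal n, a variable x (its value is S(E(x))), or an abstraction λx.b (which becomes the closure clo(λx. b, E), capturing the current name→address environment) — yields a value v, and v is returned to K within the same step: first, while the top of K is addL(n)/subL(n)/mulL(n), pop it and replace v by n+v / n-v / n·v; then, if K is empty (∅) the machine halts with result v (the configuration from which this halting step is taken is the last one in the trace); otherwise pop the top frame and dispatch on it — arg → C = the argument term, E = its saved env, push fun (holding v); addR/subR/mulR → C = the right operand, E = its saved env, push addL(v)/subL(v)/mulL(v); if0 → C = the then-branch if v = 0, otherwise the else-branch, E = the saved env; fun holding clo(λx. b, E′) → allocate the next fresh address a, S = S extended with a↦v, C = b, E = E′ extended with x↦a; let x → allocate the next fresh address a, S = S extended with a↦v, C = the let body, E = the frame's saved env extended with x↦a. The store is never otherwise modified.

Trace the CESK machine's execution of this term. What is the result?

step 0: ⟨C=(if0 (let v = -4 in 0) then (let p = 1 in p) else ((λp. -2) 6)); E=∅; S=∅; K=∅⟩
step 1: ⟨C=(let v = -4 in 0); E=∅; S=∅; K=[if0]⟩
step 2: ⟨C=-4; E=∅; S=∅; K=[let v :: if0]⟩
step 3: ⟨C=0; E={v↦0}; S={0↦-4}; K=[if0]⟩
step 4: ⟨C=(let p = 1 in p); E=∅; S={0↦-4}; K=∅⟩
step 5: ⟨C=1; E=∅; S={0↦-4}; K=[let p]⟩
step 6: ⟨C=p; E={p↦1}; S={0↦-4, 1↦1}; K=∅⟩
→ final value 1

Answer: 1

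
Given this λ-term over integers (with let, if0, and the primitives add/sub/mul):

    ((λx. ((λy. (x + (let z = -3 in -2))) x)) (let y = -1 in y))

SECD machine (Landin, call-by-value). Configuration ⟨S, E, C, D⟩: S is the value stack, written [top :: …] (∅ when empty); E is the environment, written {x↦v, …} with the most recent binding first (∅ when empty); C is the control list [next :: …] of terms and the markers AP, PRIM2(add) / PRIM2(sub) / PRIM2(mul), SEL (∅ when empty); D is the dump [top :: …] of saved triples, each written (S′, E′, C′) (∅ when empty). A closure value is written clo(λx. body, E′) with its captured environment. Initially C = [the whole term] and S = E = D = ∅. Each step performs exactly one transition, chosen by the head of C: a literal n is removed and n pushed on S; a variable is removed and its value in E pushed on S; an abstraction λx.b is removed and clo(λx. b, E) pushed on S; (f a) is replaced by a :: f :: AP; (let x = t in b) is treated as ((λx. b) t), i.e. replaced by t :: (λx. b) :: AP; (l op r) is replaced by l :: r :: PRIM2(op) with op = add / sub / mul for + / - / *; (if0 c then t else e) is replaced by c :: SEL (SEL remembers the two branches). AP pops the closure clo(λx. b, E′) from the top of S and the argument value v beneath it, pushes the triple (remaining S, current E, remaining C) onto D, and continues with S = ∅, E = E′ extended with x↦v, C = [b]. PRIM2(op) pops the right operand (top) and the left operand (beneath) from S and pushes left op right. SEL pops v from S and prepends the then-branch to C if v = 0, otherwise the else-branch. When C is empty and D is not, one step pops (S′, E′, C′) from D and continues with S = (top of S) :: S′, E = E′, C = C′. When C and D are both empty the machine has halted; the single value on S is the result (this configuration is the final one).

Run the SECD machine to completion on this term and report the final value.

step 0: ⟨S=∅; E=∅; C=[((λx. ((λy. (x + (let z = -3 in -2))) x)) (let y = -1 in y))]; D=∅⟩
step 1: ⟨S=∅; E=∅; C=[(let y = -1 in y) :: (λx. ((λy. (x + (let z = -3 in -2))) x)) :: AP]; D=∅⟩
step 2: ⟨S=∅; E=∅; C=[-1 :: (λy. y) :: AP :: (λx. ((λy. (x + (let z = -3 in -2))) x)) :: AP]; D=∅⟩
step 3: ⟨S=[-1]; E=∅; C=[(λy. y) :: AP :: (λx. ((λy. (x + (let z = -3 in -2))) x)) :: AP]; D=∅⟩
step 4: ⟨S=[clo(λy. y, ∅) :: -1]; E=∅; C=[AP :: (λx. ((λy. (x + (let z = -3 in -2))) x)) :: AP]; D=∅⟩
step 5: ⟨S=∅; E={y↦-1}; C=[y]; D=[(∅, ∅, [(λx. ((λy. (x + (let z = -3 in -2))) x)) :: AP])]⟩
step 6: ⟨S=[-1]; E={y↦-1}; C=∅; D=[(∅, ∅, [(λx. ((λy. (x + (let z = -3 in -2))) x)) :: AP])]⟩
step 7: ⟨S=[-1]; E=∅; C=[(λx. ((λy. (x + (let z = -3 in -2))) x)) :: AP]; D=∅⟩
step 8: ⟨S=[clo(λx. ((λy. (x + (let z = -3 in -2))) x), ∅) :: -1]; E=∅; C=[AP]; D=∅⟩
step 9: ⟨S=∅; E={x↦-1}; C=[((λy. (x + (let z = -3 in -2))) x)]; D=[(∅, ∅, ∅)]⟩
step 10: ⟨S=∅; E={x↦-1}; C=[x :: (λy. (x + (let z = -3 in -2))) :: AP]; D=[(∅, ∅, ∅)]⟩
step 11: ⟨S=[-1]; E={x↦-1}; C=[(λy. (x + (let z = -3 in -2))) :: AP]; D=[(∅, ∅, ∅)]⟩
step 12: ⟨S=[clo(λy. (x + (let z = -3 in -2)), {x↦-1}) :: -1]; E={x↦-1}; C=[AP]; D=[(∅, ∅, ∅)]⟩
step 13: ⟨S=∅; E={y↦-1, x↦-1}; C=[(x + (let z = -3 in -2))]; D=[(∅, {x↦-1}, ∅) :: (∅, ∅, ∅)]⟩
step 14: ⟨S=∅; E={y↦-1, x↦-1}; C=[x :: (let z = -3 in -2) :: PRIM2(add)]; D=[(∅, {x↦-1}, ∅) :: (∅, ∅, ∅)]⟩
step 15: ⟨S=[-1]; E={y↦-1, x↦-1}; C=[(let z = -3 in -2) :: PRIM2(add)]; D=[(∅, {x↦-1}, ∅) :: (∅, ∅, ∅)]⟩
step 16: ⟨S=[-1]; E={y↦-1, x↦-1}; C=[-3 :: (λz. -2) :: AP :: PRIM2(add)]; D=[(∅, {x↦-1}, ∅) :: (∅, ∅, ∅)]⟩
step 17: ⟨S=[-3 :: -1]; E={y↦-1, x↦-1}; C=[(λz. -2) :: AP :: PRIM2(add)]; D=[(∅, {x↦-1}, ∅) :: (∅, ∅, ∅)]⟩
step 18: ⟨S=[clo(λz. -2, {y↦-1, x↦-1}) :: -3 :: -1]; E={y↦-1, x↦-1}; C=[AP :: PRIM2(add)]; D=[(∅, {x↦-1}, ∅) :: (∅, ∅, ∅)]⟩
step 19: ⟨S=∅; E={z↦-3, y↦-1, x↦-1}; C=[-2]; D=[([-1], {y↦-1, x↦-1}, [PRIM2(add)]) :: (∅, {x↦-1}, ∅) :: (∅, ∅, ∅)]⟩
step 20: ⟨S=[-2]; E={z↦-3, y↦-1, x↦-1}; C=∅; D=[([-1], {y↦-1, x↦-1}, [PRIM2(add)]) :: (∅, {x↦-1}, ∅) :: (∅, ∅, ∅)]⟩
step 21: ⟨S=[-2 :: -1]; E={y↦-1, x↦-1}; C=[PRIM2(add)]; D=[(∅, {x↦-1}, ∅) :: (∅, ∅, ∅)]⟩
step 22: ⟨S=[-3]; E={y↦-1, x↦-1}; C=∅; D=[(∅, {x↦-1}, ∅) :: (∅, ∅, ∅)]⟩
step 23: ⟨S=[-3]; E={x↦-1}; C=∅; D=[(∅, ∅, ∅)]⟩
step 24: ⟨S=[-3]; E=∅; C=∅; D=∅⟩
→ final value -3

Answer: -3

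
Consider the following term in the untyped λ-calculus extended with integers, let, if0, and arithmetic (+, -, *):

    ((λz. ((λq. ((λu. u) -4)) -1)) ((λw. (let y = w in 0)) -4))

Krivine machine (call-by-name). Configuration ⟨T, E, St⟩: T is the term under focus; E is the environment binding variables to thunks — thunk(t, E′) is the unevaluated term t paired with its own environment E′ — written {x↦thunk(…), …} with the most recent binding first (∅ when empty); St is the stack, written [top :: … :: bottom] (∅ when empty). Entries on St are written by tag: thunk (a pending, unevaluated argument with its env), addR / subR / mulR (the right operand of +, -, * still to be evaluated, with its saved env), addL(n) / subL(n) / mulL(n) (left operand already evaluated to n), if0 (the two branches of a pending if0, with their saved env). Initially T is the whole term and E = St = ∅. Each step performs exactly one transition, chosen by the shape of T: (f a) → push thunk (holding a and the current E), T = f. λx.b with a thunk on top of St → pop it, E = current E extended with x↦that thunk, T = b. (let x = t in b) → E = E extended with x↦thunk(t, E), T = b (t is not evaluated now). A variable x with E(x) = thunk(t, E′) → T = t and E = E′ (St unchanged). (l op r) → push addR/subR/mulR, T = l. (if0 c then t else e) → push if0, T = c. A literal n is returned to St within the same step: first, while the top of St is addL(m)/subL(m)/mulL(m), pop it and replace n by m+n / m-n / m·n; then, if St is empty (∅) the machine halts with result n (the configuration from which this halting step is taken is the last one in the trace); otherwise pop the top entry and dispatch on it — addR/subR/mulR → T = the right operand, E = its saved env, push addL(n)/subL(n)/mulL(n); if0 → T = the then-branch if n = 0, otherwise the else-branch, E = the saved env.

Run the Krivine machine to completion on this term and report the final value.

[0] ⟨T=((λz. ((λq. ((λu. u) -4)) -1)) ((λw. (let y = w in 0)) -4)); E=∅; St=∅⟩
[1] ⟨T=(λz. ((λq. ((λu. u) -4)) -1)); E=∅; St=[thunk]⟩
[2] ⟨T=((λq. ((λu. u) -4)) -1); E={z↦thunk(((λw. (let y = w in 0)) -4), ∅)}; St=∅⟩
[3] ⟨T=(λq. ((λu. u) -4)); E={z↦thunk(((λw. (let y = w in 0)) -4), ∅)}; St=[thunk]⟩
[4] ⟨T=((λu. u) -4); E={q↦thunk(-1, {z↦thunk(((λw. (let y = w in 0)) -4), ∅)}), z↦thunk(((λw. (let y = w in 0)) -4), ∅)}; St=∅⟩
[5] ⟨T=(λu. u); E={q↦thunk(-1, {z↦thunk(((λw. (let y = w in 0)) -4), ∅)}), z↦thunk(((λw. (let y = w in 0)) -4), ∅)}; St=[thunk]⟩
[6] ⟨T=u; E={u↦thunk(-4, {q↦thunk(-1, {z↦thunk(((λw. (let y = w in 0)) -4), ∅)}), z↦thunk(((λw. (let y = w in 0)) -4), ∅)}), q↦thunk(-1, {z↦thunk(((λw. (let y = w in 0)) -4), ∅)}), z↦thunk(((λw. (let y = w in 0)) -4), ∅)}; St=∅⟩
[7] ⟨T=-4; E={q↦thunk(-1, {z↦thunk(((λw. (let y = w in 0)) -4), ∅)}), z↦thunk(((λw. (let y = w in 0)) -4), ∅)}; St=∅⟩
→ final value -4

Answer: -4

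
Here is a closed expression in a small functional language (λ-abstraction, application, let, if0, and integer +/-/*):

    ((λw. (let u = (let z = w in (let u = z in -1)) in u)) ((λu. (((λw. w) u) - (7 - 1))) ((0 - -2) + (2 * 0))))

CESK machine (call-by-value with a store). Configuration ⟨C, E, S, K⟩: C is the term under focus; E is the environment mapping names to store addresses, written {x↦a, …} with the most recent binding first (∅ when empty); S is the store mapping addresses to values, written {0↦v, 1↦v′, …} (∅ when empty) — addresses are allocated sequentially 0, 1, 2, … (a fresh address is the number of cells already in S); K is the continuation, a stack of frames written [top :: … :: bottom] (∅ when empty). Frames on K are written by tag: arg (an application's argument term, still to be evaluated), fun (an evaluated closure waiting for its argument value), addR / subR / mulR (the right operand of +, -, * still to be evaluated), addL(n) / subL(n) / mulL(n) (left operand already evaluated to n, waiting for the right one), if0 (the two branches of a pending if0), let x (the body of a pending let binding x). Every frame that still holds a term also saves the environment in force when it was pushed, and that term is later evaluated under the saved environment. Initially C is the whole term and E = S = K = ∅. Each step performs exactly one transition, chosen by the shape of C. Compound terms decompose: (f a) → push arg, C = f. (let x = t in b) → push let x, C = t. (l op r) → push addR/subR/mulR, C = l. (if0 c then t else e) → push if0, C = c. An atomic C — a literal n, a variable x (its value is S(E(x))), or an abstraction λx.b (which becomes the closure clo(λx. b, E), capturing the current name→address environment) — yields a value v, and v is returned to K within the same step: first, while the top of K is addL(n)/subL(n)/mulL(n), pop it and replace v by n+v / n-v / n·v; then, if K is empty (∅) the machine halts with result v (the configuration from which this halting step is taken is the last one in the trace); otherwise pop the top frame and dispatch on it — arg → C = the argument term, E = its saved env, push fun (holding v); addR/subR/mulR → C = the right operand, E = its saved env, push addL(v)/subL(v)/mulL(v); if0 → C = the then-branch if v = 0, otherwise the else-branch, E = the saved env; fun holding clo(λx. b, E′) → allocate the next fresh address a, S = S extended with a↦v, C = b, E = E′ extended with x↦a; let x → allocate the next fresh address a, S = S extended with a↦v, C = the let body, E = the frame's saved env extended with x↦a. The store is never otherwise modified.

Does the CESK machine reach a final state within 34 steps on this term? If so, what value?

Answer: -1

Derivation:
0. <C=((λw. (let u = (let z = w in (let u = z in -1)) in u)) ((λu. (((λw. w) u) - (7 - 1))) ((0 - -2) + (2 * 0)))), E=∅, S=∅, K=∅>
1. <C=(λw. (let u = (let z = w in (let u = z in -1)) in u)), E=∅, S=∅, K=[arg]>
2. <C=((λu. (((λw. w) u) - (7 - 1))) ((0 - -2) + (2 * 0))), E=∅, S=∅, K=[fun]>
3. <C=(λu. (((λw. w) u) - (7 - 1))), E=∅, S=∅, K=[arg :: fun]>
4. <C=((0 - -2) + (2 * 0)), E=∅, S=∅, K=[fun :: fun]>
5. <C=(0 - -2), E=∅, S=∅, K=[addR :: fun :: fun]>
6. <C=0, E=∅, S=∅, K=[subR :: addR :: fun :: fun]>
7. <C=-2, E=∅, S=∅, K=[subL(0) :: addR :: fun :: fun]>
8. <C=(2 * 0), E=∅, S=∅, K=[addL(2) :: fun :: fun]>
9. <C=2, E=∅, S=∅, K=[mulR :: addL(2) :: fun :: fun]>
10. <C=0, E=∅, S=∅, K=[mulL(2) :: addL(2) :: fun :: fun]>
11. <C=(((λw. w) u) - (7 - 1)), E={u↦0}, S={0↦2}, K=[fun]>
12. <C=((λw. w) u), E={u↦0}, S={0↦2}, K=[subR :: fun]>
13. <C=(λw. w), E={u↦0}, S={0↦2}, K=[arg :: subR :: fun]>
14. <C=u, E={u↦0}, S={0↦2}, K=[fun :: subR :: fun]>
15. <C=w, E={w↦1, u↦0}, S={0↦2, 1↦2}, K=[subR :: fun]>
16. <C=(7 - 1), E={u↦0}, S={0↦2, 1↦2}, K=[subL(2) :: fun]>
17. <C=7, E={u↦0}, S={0↦2, 1↦2}, K=[subR :: subL(2) :: fun]>
18. <C=1, E={u↦0}, S={0↦2, 1↦2}, K=[subL(7) :: subL(2) :: fun]>
19. <C=(let u = (let z = w in (let u = z in -1)) in u), E={w↦2}, S={0↦2, 1↦2, 2↦-4}, K=∅>
20. <C=(let z = w in (let u = z in -1)), E={w↦2}, S={0↦2, 1↦2, 2↦-4}, K=[let u]>
21. <C=w, E={w↦2}, S={0↦2, 1↦2, 2↦-4}, K=[let z :: let u]>
22. <C=(let u = z in -1), E={z↦3, w↦2}, S={0↦2, 1↦2, 2↦-4, 3↦-4}, K=[let u]>
23. <C=z, E={z↦3, w↦2}, S={0↦2, 1↦2, 2↦-4, 3↦-4}, K=[let u :: let u]>
24. <C=-1, E={u↦4, z↦3, w↦2}, S={0↦2, 1↦2, 2↦-4, 3↦-4, 4↦-4}, K=[let u]>
25. <C=u, E={u↦5, w↦2}, S={0↦2, 1↦2, 2↦-4, 3↦-4, 4↦-4, 5↦-1}, K=∅>
→ final value -1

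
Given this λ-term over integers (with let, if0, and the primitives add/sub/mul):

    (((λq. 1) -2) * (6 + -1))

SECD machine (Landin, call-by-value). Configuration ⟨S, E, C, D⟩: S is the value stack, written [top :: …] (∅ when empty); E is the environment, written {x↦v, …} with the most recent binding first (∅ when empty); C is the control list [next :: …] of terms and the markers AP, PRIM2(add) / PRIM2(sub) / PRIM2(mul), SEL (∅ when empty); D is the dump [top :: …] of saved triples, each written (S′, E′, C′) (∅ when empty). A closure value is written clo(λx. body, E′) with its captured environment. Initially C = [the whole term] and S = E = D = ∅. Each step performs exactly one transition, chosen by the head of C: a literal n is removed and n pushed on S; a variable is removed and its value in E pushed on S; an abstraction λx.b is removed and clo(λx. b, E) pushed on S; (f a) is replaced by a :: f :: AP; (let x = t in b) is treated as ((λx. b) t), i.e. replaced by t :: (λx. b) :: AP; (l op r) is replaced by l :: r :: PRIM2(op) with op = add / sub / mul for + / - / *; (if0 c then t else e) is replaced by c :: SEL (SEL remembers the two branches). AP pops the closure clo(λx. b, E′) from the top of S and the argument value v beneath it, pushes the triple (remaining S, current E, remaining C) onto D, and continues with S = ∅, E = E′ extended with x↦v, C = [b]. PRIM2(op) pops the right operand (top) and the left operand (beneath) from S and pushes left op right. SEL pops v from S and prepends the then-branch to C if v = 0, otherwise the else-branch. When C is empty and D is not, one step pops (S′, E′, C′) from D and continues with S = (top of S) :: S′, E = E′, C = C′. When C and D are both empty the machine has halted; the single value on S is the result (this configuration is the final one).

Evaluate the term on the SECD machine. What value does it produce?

Answer: 5

Derivation:
0. [S=∅ | E=∅ | C=[(((λq. 1) -2) * (6 + -1))] | D=∅]
1. [S=∅ | E=∅ | C=[((λq. 1) -2) :: (6 + -1) :: PRIM2(mul)] | D=∅]
2. [S=∅ | E=∅ | C=[-2 :: (λq. 1) :: AP :: (6 + -1) :: PRIM2(mul)] | D=∅]
3. [S=[-2] | E=∅ | C=[(λq. 1) :: AP :: (6 + -1) :: PRIM2(mul)] | D=∅]
4. [S=[clo(λq. 1, ∅) :: -2] | E=∅ | C=[AP :: (6 + -1) :: PRIM2(mul)] | D=∅]
5. [S=∅ | E={q↦-2} | C=[1] | D=[(∅, ∅, [(6 + -1) :: PRIM2(mul)])]]
6. [S=[1] | E={q↦-2} | C=∅ | D=[(∅, ∅, [(6 + -1) :: PRIM2(mul)])]]
7. [S=[1] | E=∅ | C=[(6 + -1) :: PRIM2(mul)] | D=∅]
8. [S=[1] | E=∅ | C=[6 :: -1 :: PRIM2(add) :: PRIM2(mul)] | D=∅]
9. [S=[6 :: 1] | E=∅ | C=[-1 :: PRIM2(add) :: PRIM2(mul)] | D=∅]
10. [S=[-1 :: 6 :: 1] | E=∅ | C=[PRIM2(add) :: PRIM2(mul)] | D=∅]
11. [S=[5 :: 1] | E=∅ | C=[PRIM2(mul)] | D=∅]
12. [S=[5] | E=∅ | C=∅ | D=∅]
→ final value 5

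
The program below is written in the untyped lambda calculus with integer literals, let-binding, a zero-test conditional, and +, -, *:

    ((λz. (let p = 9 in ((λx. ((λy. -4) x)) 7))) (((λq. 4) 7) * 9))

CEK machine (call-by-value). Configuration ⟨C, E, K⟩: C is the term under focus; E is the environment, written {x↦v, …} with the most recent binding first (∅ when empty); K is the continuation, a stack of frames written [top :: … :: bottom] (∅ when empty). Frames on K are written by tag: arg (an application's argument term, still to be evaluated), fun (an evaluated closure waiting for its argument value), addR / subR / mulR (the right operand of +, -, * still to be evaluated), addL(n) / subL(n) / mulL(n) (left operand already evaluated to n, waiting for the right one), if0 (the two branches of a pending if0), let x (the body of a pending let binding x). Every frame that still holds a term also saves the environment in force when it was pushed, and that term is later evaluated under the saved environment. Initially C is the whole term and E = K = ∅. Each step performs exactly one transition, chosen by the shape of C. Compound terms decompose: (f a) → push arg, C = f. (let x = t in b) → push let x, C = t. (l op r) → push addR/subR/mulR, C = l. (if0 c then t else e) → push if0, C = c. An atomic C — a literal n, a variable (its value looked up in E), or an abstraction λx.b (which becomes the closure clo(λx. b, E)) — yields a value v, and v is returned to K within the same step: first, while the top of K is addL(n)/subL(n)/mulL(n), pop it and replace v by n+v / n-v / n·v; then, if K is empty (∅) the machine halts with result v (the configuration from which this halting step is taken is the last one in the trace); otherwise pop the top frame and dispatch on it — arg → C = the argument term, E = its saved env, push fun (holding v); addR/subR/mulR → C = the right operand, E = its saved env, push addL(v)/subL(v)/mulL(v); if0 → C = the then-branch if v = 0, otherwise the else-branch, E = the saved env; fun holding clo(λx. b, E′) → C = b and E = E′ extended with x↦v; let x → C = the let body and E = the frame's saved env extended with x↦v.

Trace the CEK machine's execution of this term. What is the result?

Answer: -4

Derivation:
t=0: <C=((λz. (let p = 9 in ((λx. ((λy. -4) x)) 7))) (((λq. 4) 7) * 9)), E=∅, K=∅>
t=1: <C=(λz. (let p = 9 in ((λx. ((λy. -4) x)) 7))), E=∅, K=[arg]>
t=2: <C=(((λq. 4) 7) * 9), E=∅, K=[fun]>
t=3: <C=((λq. 4) 7), E=∅, K=[mulR :: fun]>
t=4: <C=(λq. 4), E=∅, K=[arg :: mulR :: fun]>
t=5: <C=7, E=∅, K=[fun :: mulR :: fun]>
t=6: <C=4, E={q↦7}, K=[mulR :: fun]>
t=7: <C=9, E=∅, K=[mulL(4) :: fun]>
t=8: <C=(let p = 9 in ((λx. ((λy. -4) x)) 7)), E={z↦36}, K=∅>
t=9: <C=9, E={z↦36}, K=[let p]>
t=10: <C=((λx. ((λy. -4) x)) 7), E={p↦9, z↦36}, K=∅>
t=11: <C=(λx. ((λy. -4) x)), E={p↦9, z↦36}, K=[arg]>
t=12: <C=7, E={p↦9, z↦36}, K=[fun]>
t=13: <C=((λy. -4) x), E={x↦7, p↦9, z↦36}, K=∅>
t=14: <C=(λy. -4), E={x↦7, p↦9, z↦36}, K=[arg]>
t=15: <C=x, E={x↦7, p↦9, z↦36}, K=[fun]>
t=16: <C=-4, E={y↦7, x↦7, p↦9, z↦36}, K=∅>
→ final value -4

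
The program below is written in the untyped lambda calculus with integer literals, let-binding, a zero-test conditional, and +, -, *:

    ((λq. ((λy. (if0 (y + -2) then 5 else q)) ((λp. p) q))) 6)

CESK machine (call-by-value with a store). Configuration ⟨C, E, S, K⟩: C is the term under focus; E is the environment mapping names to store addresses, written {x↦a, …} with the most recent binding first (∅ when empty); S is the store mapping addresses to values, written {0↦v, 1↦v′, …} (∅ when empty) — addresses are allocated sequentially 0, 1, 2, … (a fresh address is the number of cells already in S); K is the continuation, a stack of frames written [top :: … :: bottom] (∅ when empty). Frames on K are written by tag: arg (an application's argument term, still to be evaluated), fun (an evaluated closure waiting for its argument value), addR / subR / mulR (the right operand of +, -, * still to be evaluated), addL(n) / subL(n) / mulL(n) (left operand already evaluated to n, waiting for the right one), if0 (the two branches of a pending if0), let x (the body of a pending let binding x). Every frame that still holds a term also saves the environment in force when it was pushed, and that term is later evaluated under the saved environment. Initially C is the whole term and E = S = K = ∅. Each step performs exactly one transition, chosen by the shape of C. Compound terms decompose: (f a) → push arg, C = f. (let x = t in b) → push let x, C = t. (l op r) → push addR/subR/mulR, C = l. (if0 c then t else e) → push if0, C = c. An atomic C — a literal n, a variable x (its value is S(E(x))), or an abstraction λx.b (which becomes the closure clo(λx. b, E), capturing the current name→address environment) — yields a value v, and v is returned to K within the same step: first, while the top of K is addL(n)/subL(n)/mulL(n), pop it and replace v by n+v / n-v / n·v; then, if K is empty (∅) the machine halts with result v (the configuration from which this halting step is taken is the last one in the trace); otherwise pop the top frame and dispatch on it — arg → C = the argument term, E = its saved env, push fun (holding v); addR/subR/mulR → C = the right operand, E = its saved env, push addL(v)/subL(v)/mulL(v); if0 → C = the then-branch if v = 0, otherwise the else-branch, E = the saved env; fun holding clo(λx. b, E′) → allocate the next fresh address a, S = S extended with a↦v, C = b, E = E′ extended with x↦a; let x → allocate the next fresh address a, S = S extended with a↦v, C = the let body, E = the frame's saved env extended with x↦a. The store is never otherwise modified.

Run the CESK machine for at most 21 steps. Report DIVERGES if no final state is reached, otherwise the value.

Answer: 6

Execution trace:
0. ⟨C=((λq. ((λy. (if0 (y + -2) then 5 else q)) ((λp. p) q))) 6); E=∅; S=∅; K=∅⟩
1. ⟨C=(λq. ((λy. (if0 (y + -2) then 5 else q)) ((λp. p) q))); E=∅; S=∅; K=[arg]⟩
2. ⟨C=6; E=∅; S=∅; K=[fun]⟩
3. ⟨C=((λy. (if0 (y + -2) then 5 else q)) ((λp. p) q)); E={q↦0}; S={0↦6}; K=∅⟩
4. ⟨C=(λy. (if0 (y + -2) then 5 else q)); E={q↦0}; S={0↦6}; K=[arg]⟩
5. ⟨C=((λp. p) q); E={q↦0}; S={0↦6}; K=[fun]⟩
6. ⟨C=(λp. p); E={q↦0}; S={0↦6}; K=[arg :: fun]⟩
7. ⟨C=q; E={q↦0}; S={0↦6}; K=[fun :: fun]⟩
8. ⟨C=p; E={p↦1, q↦0}; S={0↦6, 1↦6}; K=[fun]⟩
9. ⟨C=(if0 (y + -2) then 5 else q); E={y↦2, q↦0}; S={0↦6, 1↦6, 2↦6}; K=∅⟩
10. ⟨C=(y + -2); E={y↦2, q↦0}; S={0↦6, 1↦6, 2↦6}; K=[if0]⟩
11. ⟨C=y; E={y↦2, q↦0}; S={0↦6, 1↦6, 2↦6}; K=[addR :: if0]⟩
12. ⟨C=-2; E={y↦2, q↦0}; S={0↦6, 1↦6, 2↦6}; K=[addL(6) :: if0]⟩
13. ⟨C=q; E={y↦2, q↦0}; S={0↦6, 1↦6, 2↦6}; K=∅⟩
→ final value 6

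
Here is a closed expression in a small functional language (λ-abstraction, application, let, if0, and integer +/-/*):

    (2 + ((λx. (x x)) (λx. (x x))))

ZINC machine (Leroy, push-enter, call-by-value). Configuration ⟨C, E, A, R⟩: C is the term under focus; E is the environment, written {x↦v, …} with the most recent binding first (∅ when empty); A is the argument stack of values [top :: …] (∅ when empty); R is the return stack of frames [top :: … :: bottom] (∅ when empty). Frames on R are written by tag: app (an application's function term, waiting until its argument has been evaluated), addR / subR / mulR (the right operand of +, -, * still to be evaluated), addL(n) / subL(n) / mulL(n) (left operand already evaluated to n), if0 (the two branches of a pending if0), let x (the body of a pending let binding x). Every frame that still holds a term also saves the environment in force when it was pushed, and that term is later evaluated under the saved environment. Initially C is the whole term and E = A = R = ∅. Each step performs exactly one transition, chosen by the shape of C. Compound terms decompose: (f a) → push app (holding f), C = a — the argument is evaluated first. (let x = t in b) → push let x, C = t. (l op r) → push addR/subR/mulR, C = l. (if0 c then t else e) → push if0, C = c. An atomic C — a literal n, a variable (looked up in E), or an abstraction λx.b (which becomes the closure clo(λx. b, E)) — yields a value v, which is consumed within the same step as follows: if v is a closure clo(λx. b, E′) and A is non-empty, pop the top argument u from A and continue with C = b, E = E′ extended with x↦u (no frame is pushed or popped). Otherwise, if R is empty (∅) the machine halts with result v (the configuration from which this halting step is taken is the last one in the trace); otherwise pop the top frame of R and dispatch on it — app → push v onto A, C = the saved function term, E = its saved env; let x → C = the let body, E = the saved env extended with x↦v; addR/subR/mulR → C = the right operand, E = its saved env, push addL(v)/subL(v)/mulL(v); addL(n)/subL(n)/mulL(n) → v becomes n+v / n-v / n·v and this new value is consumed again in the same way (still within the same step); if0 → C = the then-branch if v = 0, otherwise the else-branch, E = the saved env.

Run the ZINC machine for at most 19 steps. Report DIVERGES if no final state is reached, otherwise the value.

[0] [C=(2 + ((λx. (x x)) (λx. (x x)))) | E=∅ | A=∅ | R=∅]
[1] [C=2 | E=∅ | A=∅ | R=[addR]]
[2] [C=((λx. (x x)) (λx. (x x))) | E=∅ | A=∅ | R=[addL(2)]]
[3] [C=(λx. (x x)) | E=∅ | A=∅ | R=[app :: addL(2)]]
[4] [C=(λx. (x x)) | E=∅ | A=[clo(λx. (x x), ∅)] | R=[addL(2)]]
[5] [C=(x x) | E={x↦clo(λx. (x x), ∅)} | A=∅ | R=[addL(2)]]
[6] [C=x | E={x↦clo(λx. (x x), ∅)} | A=∅ | R=[app :: addL(2)]]
[7] [C=x | E={x↦clo(λx. (x x), ∅)} | A=[clo(λx. (x x), ∅)] | R=[addL(2)]]
… configuration repeats with period 3 (steps 5–7 recur indefinitely) …

Answer: DIVERGES (no final state within 19 steps)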